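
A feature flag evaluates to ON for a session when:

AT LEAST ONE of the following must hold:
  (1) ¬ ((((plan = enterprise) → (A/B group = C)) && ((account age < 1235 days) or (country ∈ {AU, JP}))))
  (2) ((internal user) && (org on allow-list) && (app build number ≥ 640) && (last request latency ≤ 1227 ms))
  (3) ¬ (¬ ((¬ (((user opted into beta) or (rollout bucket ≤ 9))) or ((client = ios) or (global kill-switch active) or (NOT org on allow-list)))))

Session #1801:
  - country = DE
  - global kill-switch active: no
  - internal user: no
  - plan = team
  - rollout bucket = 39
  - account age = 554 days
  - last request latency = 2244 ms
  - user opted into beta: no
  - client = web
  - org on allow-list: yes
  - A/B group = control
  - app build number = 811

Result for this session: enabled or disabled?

Atomic conditions:
  plan = enterprise: team == enterprise is false
  A/B group = C: control == C is false
  account age < 1235 days: 554 < 1235 is true
  country ∈ {AU, JP}: DE is not in the set → false
  internal user: no → false
  org on allow-list: yes → true
  app build number ≥ 640: 811 ≥ 640 is true
  last request latency ≤ 1227 ms: 2244 ≤ 1227 is false
  user opted into beta: no → false
  rollout bucket ≤ 9: 39 ≤ 9 is false
  client = ios: web == ios is false
  global kill-switch active: no → false
  NOT org on allow-list: yes → false
Combine:
[1.1.1] false → false (antecedent false ⇒ implication holds) = true
[1.1.2] true OR false = true
[1.1] true AND true = true
[1] NOT true = false
[2] false AND true AND true AND false = false
[3.1.1.1.1] false OR false = false
[3.1.1.1] NOT false = true
[3.1.1.2] false OR false OR false = false
[3.1.1] true OR false = true
[3.1] NOT true = false
[3] NOT false = true
[root] false OR false OR true = true
Overall: true → enabled

Enabled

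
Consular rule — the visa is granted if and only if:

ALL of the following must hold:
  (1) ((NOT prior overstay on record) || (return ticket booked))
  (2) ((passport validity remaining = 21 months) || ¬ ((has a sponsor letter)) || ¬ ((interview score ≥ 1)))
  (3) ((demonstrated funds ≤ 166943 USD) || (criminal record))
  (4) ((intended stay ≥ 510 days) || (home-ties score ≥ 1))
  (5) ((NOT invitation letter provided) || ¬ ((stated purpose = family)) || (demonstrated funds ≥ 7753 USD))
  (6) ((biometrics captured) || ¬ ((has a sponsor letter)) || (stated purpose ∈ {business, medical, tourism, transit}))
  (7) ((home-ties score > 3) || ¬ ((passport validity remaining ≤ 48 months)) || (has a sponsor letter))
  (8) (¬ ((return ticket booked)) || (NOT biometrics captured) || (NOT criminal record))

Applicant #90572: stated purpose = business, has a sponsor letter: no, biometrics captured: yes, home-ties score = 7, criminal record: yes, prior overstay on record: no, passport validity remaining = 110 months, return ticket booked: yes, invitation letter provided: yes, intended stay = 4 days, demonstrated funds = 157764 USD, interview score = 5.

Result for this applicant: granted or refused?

Refused

Atomic conditions:
  NOT prior overstay on record: no → true
  return ticket booked: yes → true
  passport validity remaining = 21 months: 110 == 21 is false
  has a sponsor letter: no → false
  interview score ≥ 1: 5 ≥ 1 is true
  demonstrated funds ≤ 166943 USD: 157764 ≤ 166943 is true
  criminal record: yes → true
  intended stay ≥ 510 days: 4 ≥ 510 is false
  home-ties score ≥ 1: 7 ≥ 1 is true
  NOT invitation letter provided: yes → false
  stated purpose = family: business == family is false
  demonstrated funds ≥ 7753 USD: 157764 ≥ 7753 is true
  biometrics captured: yes → true
  stated purpose ∈ {business, medical, tourism, transit}: business is in the set → true
  home-ties score > 3: 7 > 3 is true
  passport validity remaining ≤ 48 months: 110 ≤ 48 is false
  NOT biometrics captured: yes → false
  NOT criminal record: yes → false
Combine:
[1] true OR true = true
[2.2] NOT false = true
[2.3] NOT true = false
[2] false OR true OR false = true
[3] true OR true = true
[4] false OR true = true
[5.2] NOT false = true
[5] false OR true OR true = true
[6.2] NOT false = true
[6] true OR true OR true = true
[7.2] NOT false = true
[7] true OR true OR false = true
[8.1] NOT true = false
[8] false OR false OR false = false
[root] true AND true AND true AND true AND true AND true AND true AND false = false
Overall: false → refused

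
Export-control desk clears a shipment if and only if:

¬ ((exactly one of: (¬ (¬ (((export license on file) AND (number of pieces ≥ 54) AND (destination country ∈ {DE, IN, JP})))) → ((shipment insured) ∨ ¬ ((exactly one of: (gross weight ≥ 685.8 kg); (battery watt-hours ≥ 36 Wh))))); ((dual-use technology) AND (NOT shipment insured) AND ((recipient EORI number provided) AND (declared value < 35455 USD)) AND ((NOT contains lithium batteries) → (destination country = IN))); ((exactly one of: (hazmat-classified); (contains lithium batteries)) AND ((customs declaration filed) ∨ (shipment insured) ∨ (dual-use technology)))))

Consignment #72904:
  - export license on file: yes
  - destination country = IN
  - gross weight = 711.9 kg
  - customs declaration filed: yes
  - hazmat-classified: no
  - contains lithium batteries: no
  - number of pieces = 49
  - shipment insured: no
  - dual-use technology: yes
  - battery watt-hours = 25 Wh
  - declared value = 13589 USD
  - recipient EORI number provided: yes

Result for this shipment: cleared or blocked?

Atomic conditions:
  export license on file: yes → true
  number of pieces ≥ 54: 49 ≥ 54 is false
  destination country ∈ {DE, IN, JP}: IN is in the set → true
  shipment insured: no → false
  gross weight ≥ 685.8 kg: 711.9 ≥ 685.8 is true
  battery watt-hours ≥ 36 Wh: 25 ≥ 36 is false
  dual-use technology: yes → true
  NOT shipment insured: no → true
  recipient EORI number provided: yes → true
  declared value < 35455 USD: 13589 < 35455 is true
  NOT contains lithium batteries: no → true
  destination country = IN: IN == IN is true
  hazmat-classified: no → false
  contains lithium batteries: no → false
  customs declaration filed: yes → true
Combine:
[1.1.1.1.1] true AND false AND true = false
[1.1.1.1] NOT false = true
[1.1.1] NOT true = false
[1.1.2.2.1] exactly-one(true, false) = true
[1.1.2.2] NOT true = false
[1.1.2] false OR false = false
[1.1] false → false (antecedent false ⇒ implication holds) = true
[1.2.3] true AND true = true
[1.2.4] true → true = true
[1.2] true AND true AND true AND true = true
[1.3.1] exactly-one(false, false) = false
[1.3.2] true OR false OR true = true
[1.3] false AND true = false
[1] exactly-one(true, true, false) = false
[root] NOT false = true
Overall: true → cleared

Cleared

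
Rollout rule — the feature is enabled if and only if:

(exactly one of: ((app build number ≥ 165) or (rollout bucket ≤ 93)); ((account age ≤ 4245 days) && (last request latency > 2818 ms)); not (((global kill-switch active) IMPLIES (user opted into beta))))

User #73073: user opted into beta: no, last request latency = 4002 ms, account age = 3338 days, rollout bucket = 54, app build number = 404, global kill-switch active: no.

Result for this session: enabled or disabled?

Atomic conditions:
  app build number ≥ 165: 404 ≥ 165 is true
  rollout bucket ≤ 93: 54 ≤ 93 is true
  account age ≤ 4245 days: 3338 ≤ 4245 is true
  last request latency > 2818 ms: 4002 > 2818 is true
  global kill-switch active: no → false
  user opted into beta: no → false
Combine:
[1] true OR true = true
[2] true AND true = true
[3.1] false → false (antecedent false ⇒ implication holds) = true
[3] NOT true = false
[root] exactly-one(true, true, false) = false
Overall: false → disabled

Disabled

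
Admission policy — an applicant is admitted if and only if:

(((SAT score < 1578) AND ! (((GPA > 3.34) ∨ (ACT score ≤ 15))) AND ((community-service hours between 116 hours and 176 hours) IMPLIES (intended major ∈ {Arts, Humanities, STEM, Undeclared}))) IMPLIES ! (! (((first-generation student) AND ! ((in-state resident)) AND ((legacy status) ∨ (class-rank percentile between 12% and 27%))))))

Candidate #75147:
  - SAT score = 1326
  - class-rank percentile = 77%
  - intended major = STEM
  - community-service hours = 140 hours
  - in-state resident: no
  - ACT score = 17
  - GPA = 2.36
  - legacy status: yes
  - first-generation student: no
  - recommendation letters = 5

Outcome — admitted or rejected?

Atomic conditions:
  SAT score < 1578: 1326 < 1578 is true
  GPA > 3.34: 2.36 > 3.34 is false
  ACT score ≤ 15: 17 ≤ 15 is false
  community-service hours between 116 hours and 176 hours: 140 in [116, 176] is true
  intended major ∈ {Arts, Humanities, STEM, Undeclared}: STEM is in the set → true
  first-generation student: no → false
  in-state resident: no → false
  legacy status: yes → true
  class-rank percentile between 12% and 27%: 77 in [12, 27] is false
Combine:
[1.2.1] false OR false = false
[1.2] NOT false = true
[1.3] true → true = true
[1] true AND true AND true = true
[2.1.1.2] NOT false = true
[2.1.1.3] true OR false = true
[2.1.1] false AND true AND true = false
[2.1] NOT false = true
[2] NOT true = false
[root] true → false = false
Overall: false → rejected

Rejected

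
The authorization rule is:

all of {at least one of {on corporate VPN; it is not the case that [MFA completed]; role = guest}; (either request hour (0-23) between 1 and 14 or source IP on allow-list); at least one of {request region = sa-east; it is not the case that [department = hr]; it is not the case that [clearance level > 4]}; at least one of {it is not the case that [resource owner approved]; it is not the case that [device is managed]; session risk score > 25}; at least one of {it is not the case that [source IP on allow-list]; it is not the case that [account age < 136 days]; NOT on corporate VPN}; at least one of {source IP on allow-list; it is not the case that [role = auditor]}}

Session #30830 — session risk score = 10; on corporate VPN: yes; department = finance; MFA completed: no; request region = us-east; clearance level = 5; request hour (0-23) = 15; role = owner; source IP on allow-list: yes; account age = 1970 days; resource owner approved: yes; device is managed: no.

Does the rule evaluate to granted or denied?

Atomic conditions:
  on corporate VPN: yes → true
  MFA completed: no → false
  role = guest: owner == guest is false
  request hour (0-23) between 1 and 14: 15 in [1, 14] is false
  source IP on allow-list: yes → true
  request region = sa-east: us-east == sa-east is false
  department = hr: finance == hr is false
  clearance level > 4: 5 > 4 is true
  resource owner approved: yes → true
  device is managed: no → false
  session risk score > 25: 10 > 25 is false
  account age < 136 days: 1970 < 136 is false
  NOT on corporate VPN: yes → false
  role = auditor: owner == auditor is false
Combine:
[1.2] NOT false = true
[1] true OR true OR false = true
[2] false OR true = true
[3.2] NOT false = true
[3.3] NOT true = false
[3] false OR true OR false = true
[4.1] NOT true = false
[4.2] NOT false = true
[4] false OR true OR false = true
[5.1] NOT true = false
[5.2] NOT false = true
[5] false OR true OR false = true
[6.2] NOT false = true
[6] true OR true = true
[root] true AND true AND true AND true AND true AND true = true
Overall: true → granted

Granted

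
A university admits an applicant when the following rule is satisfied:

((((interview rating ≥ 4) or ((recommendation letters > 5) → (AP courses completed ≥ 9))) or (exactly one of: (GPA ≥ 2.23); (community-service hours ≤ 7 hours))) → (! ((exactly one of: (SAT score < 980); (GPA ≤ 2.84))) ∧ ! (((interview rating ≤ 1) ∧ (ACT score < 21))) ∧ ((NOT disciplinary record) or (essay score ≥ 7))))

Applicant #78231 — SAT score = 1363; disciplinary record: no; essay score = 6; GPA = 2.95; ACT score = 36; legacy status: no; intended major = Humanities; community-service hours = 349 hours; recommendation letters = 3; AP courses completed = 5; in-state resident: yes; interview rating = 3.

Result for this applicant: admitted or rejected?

Atomic conditions:
  interview rating ≥ 4: 3 ≥ 4 is false
  recommendation letters > 5: 3 > 5 is false
  AP courses completed ≥ 9: 5 ≥ 9 is false
  GPA ≥ 2.23: 2.95 ≥ 2.23 is true
  community-service hours ≤ 7 hours: 349 ≤ 7 is false
  SAT score < 980: 1363 < 980 is false
  GPA ≤ 2.84: 2.95 ≤ 2.84 is false
  interview rating ≤ 1: 3 ≤ 1 is false
  ACT score < 21: 36 < 21 is false
  NOT disciplinary record: no → true
  essay score ≥ 7: 6 ≥ 7 is false
Combine:
[1.1.2] false → false (antecedent false ⇒ implication holds) = true
[1.1] false OR true = true
[1.2] exactly-one(true, false) = true
[1] true OR true = true
[2.1.1] exactly-one(false, false) = false
[2.1] NOT false = true
[2.2.1] false AND false = false
[2.2] NOT false = true
[2.3] true OR false = true
[2] true AND true AND true = true
[root] true → true = true
Overall: true → admitted

Admitted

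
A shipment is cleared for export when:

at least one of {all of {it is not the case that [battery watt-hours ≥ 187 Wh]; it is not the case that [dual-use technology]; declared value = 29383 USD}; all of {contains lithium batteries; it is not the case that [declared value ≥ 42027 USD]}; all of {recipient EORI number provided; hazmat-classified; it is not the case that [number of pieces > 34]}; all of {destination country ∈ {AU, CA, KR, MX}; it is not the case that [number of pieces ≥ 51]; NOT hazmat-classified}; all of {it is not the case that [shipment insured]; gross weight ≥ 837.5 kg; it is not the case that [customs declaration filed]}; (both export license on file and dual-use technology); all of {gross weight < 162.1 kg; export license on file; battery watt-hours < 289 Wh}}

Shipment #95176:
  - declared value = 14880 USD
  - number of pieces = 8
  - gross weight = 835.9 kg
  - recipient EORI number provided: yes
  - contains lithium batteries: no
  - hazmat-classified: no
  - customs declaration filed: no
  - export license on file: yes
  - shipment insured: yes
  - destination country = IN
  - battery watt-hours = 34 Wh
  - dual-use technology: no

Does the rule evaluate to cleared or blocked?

Atomic conditions:
  battery watt-hours ≥ 187 Wh: 34 ≥ 187 is false
  dual-use technology: no → false
  declared value = 29383 USD: 14880 == 29383 is false
  contains lithium batteries: no → false
  declared value ≥ 42027 USD: 14880 ≥ 42027 is false
  recipient EORI number provided: yes → true
  hazmat-classified: no → false
  number of pieces > 34: 8 > 34 is false
  destination country ∈ {AU, CA, KR, MX}: IN is not in the set → false
  number of pieces ≥ 51: 8 ≥ 51 is false
  NOT hazmat-classified: no → true
  shipment insured: yes → true
  gross weight ≥ 837.5 kg: 835.9 ≥ 837.5 is false
  customs declaration filed: no → false
  export license on file: yes → true
  gross weight < 162.1 kg: 835.9 < 162.1 is false
  battery watt-hours < 289 Wh: 34 < 289 is true
Combine:
[1.1] NOT false = true
[1.2] NOT false = true
[1] true AND true AND false = false
[2.2] NOT false = true
[2] false AND true = false
[3.3] NOT false = true
[3] true AND false AND true = false
[4.2] NOT false = true
[4] false AND true AND true = false
[5.1] NOT true = false
[5.3] NOT false = true
[5] false AND false AND true = false
[6] true AND false = false
[7] false AND true AND true = false
[root] false OR false OR false OR false OR false OR false OR false = false
Overall: false → blocked

Blocked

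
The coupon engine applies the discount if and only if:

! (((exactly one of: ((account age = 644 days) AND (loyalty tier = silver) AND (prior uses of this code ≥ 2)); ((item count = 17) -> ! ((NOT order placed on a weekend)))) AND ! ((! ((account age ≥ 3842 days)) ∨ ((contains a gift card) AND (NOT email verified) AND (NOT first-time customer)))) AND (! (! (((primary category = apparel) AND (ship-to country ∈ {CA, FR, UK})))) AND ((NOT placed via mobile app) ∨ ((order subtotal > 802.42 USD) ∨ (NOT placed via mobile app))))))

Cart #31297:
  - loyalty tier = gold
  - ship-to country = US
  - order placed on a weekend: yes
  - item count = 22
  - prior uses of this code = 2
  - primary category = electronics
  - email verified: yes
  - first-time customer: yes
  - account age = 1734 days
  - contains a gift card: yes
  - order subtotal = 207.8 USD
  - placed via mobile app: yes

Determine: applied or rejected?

Applied

Atomic conditions:
  account age = 644 days: 1734 == 644 is false
  loyalty tier = silver: gold == silver is false
  prior uses of this code ≥ 2: 2 ≥ 2 is true
  item count = 17: 22 == 17 is false
  NOT order placed on a weekend: yes → false
  account age ≥ 3842 days: 1734 ≥ 3842 is false
  contains a gift card: yes → true
  NOT email verified: yes → false
  NOT first-time customer: yes → false
  primary category = apparel: electronics == apparel is false
  ship-to country ∈ {CA, FR, UK}: US is not in the set → false
  NOT placed via mobile app: yes → false
  order subtotal > 802.42 USD: 207.8 > 802.42 is false
Combine:
[1.1.1] false AND false AND true = false
[1.1.2.2] NOT false = true
[1.1.2] false → true (antecedent false ⇒ implication holds) = true
[1.1] exactly-one(false, true) = true
[1.2.1.1] NOT false = true
[1.2.1.2] true AND false AND false = false
[1.2.1] true OR false = true
[1.2] NOT true = false
[1.3.1.1.1] false AND false = false
[1.3.1.1] NOT false = true
[1.3.1] NOT true = false
[1.3.2.2] false OR false = false
[1.3.2] false OR false = false
[1.3] false AND false = false
[1] true AND false AND false = false
[root] NOT false = true
Overall: true → applied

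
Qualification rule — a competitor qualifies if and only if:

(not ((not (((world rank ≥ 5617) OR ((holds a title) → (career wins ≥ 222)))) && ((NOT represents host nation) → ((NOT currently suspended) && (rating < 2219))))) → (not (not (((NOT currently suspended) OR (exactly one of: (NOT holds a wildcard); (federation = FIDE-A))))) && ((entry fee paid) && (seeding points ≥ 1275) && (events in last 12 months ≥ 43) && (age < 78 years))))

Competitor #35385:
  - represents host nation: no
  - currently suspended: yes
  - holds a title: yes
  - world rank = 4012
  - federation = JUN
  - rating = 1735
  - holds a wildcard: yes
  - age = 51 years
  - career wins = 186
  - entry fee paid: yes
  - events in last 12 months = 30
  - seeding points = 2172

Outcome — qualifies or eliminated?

Atomic conditions:
  world rank ≥ 5617: 4012 ≥ 5617 is false
  holds a title: yes → true
  career wins ≥ 222: 186 ≥ 222 is false
  NOT represents host nation: no → true
  NOT currently suspended: yes → false
  rating < 2219: 1735 < 2219 is true
  NOT holds a wildcard: yes → false
  federation = FIDE-A: JUN == FIDE-A is false
  entry fee paid: yes → true
  seeding points ≥ 1275: 2172 ≥ 1275 is true
  events in last 12 months ≥ 43: 30 ≥ 43 is false
  age < 78 years: 51 < 78 is true
Combine:
[1.1.1.1.2] true → false = false
[1.1.1.1] false OR false = false
[1.1.1] NOT false = true
[1.1.2.2] false AND true = false
[1.1.2] true → false = false
[1.1] true AND false = false
[1] NOT false = true
[2.1.1.1.2] exactly-one(false, false) = false
[2.1.1.1] false OR false = false
[2.1.1] NOT false = true
[2.1] NOT true = false
[2.2] true AND true AND false AND true = false
[2] false AND false = false
[root] true → false = false
Overall: false → eliminated

Eliminated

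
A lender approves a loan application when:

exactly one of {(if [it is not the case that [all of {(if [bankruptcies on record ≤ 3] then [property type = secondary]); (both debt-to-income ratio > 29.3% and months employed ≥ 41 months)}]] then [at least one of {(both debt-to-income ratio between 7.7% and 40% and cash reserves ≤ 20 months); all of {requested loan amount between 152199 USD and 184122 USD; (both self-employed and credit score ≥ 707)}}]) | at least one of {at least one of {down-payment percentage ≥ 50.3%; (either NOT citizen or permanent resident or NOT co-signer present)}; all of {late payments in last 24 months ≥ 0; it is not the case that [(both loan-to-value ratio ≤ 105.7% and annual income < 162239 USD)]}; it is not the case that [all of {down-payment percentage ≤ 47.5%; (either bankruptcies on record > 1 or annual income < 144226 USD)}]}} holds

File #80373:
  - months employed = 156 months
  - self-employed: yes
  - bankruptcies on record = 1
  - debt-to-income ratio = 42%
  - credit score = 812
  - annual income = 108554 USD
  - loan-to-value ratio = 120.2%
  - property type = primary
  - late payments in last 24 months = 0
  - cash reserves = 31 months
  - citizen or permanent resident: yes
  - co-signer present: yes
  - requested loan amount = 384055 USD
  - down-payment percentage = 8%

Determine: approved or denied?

Atomic conditions:
  bankruptcies on record ≤ 3: 1 ≤ 3 is true
  property type = secondary: primary == secondary is false
  debt-to-income ratio > 29.3%: 42 > 29.3 is true
  months employed ≥ 41 months: 156 ≥ 41 is true
  debt-to-income ratio between 7.7% and 40%: 42 in [7.7, 40] is false
  cash reserves ≤ 20 months: 31 ≤ 20 is false
  requested loan amount between 152199 USD and 184122 USD: 384055 in [152199, 184122] is false
  self-employed: yes → true
  credit score ≥ 707: 812 ≥ 707 is true
  down-payment percentage ≥ 50.3%: 8 ≥ 50.3 is false
  NOT citizen or permanent resident: yes → false
  NOT co-signer present: yes → false
  late payments in last 24 months ≥ 0: 0 ≥ 0 is true
  loan-to-value ratio ≤ 105.7%: 120.2 ≤ 105.7 is false
  annual income < 162239 USD: 108554 < 162239 is true
  down-payment percentage ≤ 47.5%: 8 ≤ 47.5 is true
  bankruptcies on record > 1: 1 > 1 is false
  annual income < 144226 USD: 108554 < 144226 is true
Combine:
[1.1.1.1] true → false = false
[1.1.1.2] true AND true = true
[1.1.1] false AND true = false
[1.1] NOT false = true
[1.2.1] false AND false = false
[1.2.2.2] true AND true = true
[1.2.2] false AND true = false
[1.2] false OR false = false
[1] true → false = false
[2.1.2] false OR false = false
[2.1] false OR false = false
[2.2.2.1] false AND true = false
[2.2.2] NOT false = true
[2.2] true AND true = true
[2.3.1.2] false OR true = true
[2.3.1] true AND true = true
[2.3] NOT true = false
[2] false OR true OR false = true
[root] exactly-one(false, true) = true
Overall: true → approved

Approved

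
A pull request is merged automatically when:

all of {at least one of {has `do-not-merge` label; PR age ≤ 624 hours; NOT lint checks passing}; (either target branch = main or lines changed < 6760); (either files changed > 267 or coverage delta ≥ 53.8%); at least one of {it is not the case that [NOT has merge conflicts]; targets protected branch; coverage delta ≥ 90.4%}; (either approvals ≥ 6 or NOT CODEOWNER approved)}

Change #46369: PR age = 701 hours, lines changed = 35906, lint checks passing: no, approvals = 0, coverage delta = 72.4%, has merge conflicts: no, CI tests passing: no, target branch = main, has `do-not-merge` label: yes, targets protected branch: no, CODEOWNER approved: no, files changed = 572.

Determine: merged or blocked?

Atomic conditions:
  has `do-not-merge` label: yes → true
  PR age ≤ 624 hours: 701 ≤ 624 is false
  NOT lint checks passing: no → true
  target branch = main: main == main is true
  lines changed < 6760: 35906 < 6760 is false
  files changed > 267: 572 > 267 is true
  coverage delta ≥ 53.8%: 72.4 ≥ 53.8 is true
  NOT has merge conflicts: no → true
  targets protected branch: no → false
  coverage delta ≥ 90.4%: 72.4 ≥ 90.4 is false
  approvals ≥ 6: 0 ≥ 6 is false
  NOT CODEOWNER approved: no → true
Combine:
[1] true OR false OR true = true
[2] true OR false = true
[3] true OR true = true
[4.1] NOT true = false
[4] false OR false OR false = false
[5] false OR true = true
[root] true AND true AND true AND false AND true = false
Overall: false → blocked

Blocked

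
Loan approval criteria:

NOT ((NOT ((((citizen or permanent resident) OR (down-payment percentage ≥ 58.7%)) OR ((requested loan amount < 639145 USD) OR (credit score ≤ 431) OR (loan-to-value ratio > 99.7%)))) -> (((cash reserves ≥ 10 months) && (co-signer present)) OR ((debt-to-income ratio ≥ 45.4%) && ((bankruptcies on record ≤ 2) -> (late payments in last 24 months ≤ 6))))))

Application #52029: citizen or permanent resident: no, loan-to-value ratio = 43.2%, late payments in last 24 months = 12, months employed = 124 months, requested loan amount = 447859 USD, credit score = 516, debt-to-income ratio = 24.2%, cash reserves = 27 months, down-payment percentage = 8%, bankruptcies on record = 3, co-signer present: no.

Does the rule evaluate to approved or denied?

Atomic conditions:
  citizen or permanent resident: no → false
  down-payment percentage ≥ 58.7%: 8 ≥ 58.7 is false
  requested loan amount < 639145 USD: 447859 < 639145 is true
  credit score ≤ 431: 516 ≤ 431 is false
  loan-to-value ratio > 99.7%: 43.2 > 99.7 is false
  cash reserves ≥ 10 months: 27 ≥ 10 is true
  co-signer present: no → false
  debt-to-income ratio ≥ 45.4%: 24.2 ≥ 45.4 is false
  bankruptcies on record ≤ 2: 3 ≤ 2 is false
  late payments in last 24 months ≤ 6: 12 ≤ 6 is false
Combine:
[1.1.1.1] false OR false = false
[1.1.1.2] true OR false OR false = true
[1.1.1] false OR true = true
[1.1] NOT true = false
[1.2.1] true AND false = false
[1.2.2.2] false → false (antecedent false ⇒ implication holds) = true
[1.2.2] false AND true = false
[1.2] false OR false = false
[1] false → false (antecedent false ⇒ implication holds) = true
[root] NOT true = false
Overall: false → denied

Denied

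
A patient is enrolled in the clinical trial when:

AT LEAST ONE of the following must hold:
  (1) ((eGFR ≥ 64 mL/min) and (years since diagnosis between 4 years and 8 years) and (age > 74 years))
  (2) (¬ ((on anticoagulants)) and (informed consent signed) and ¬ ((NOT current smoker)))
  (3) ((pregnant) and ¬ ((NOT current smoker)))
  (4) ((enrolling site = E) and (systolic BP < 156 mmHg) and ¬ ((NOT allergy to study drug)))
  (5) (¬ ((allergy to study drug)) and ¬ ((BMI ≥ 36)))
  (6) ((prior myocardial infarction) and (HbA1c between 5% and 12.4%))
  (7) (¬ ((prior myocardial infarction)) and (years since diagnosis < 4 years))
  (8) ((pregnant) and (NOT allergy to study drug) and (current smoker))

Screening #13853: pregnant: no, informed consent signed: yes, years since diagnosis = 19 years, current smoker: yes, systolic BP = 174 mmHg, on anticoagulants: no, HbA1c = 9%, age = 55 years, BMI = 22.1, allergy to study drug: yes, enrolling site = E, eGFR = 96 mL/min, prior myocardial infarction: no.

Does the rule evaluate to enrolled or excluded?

Atomic conditions:
  eGFR ≥ 64 mL/min: 96 ≥ 64 is true
  years since diagnosis between 4 years and 8 years: 19 in [4, 8] is false
  age > 74 years: 55 > 74 is false
  on anticoagulants: no → false
  informed consent signed: yes → true
  NOT current smoker: yes → false
  pregnant: no → false
  enrolling site = E: E == E is true
  systolic BP < 156 mmHg: 174 < 156 is false
  NOT allergy to study drug: yes → false
  allergy to study drug: yes → true
  BMI ≥ 36: 22.1 ≥ 36 is false
  prior myocardial infarction: no → false
  HbA1c between 5% and 12.4%: 9 in [5, 12.4] is true
  years since diagnosis < 4 years: 19 < 4 is false
  current smoker: yes → true
Combine:
[1] true AND false AND false = false
[2.1] NOT false = true
[2.3] NOT false = true
[2] true AND true AND true = true
[3.2] NOT false = true
[3] false AND true = false
[4.3] NOT false = true
[4] true AND false AND true = false
[5.1] NOT true = false
[5.2] NOT false = true
[5] false AND true = false
[6] false AND true = false
[7.1] NOT false = true
[7] true AND false = false
[8] false AND false AND true = false
[root] false OR true OR false OR false OR false OR false OR false OR false = true
Overall: true → enrolled

Enrolled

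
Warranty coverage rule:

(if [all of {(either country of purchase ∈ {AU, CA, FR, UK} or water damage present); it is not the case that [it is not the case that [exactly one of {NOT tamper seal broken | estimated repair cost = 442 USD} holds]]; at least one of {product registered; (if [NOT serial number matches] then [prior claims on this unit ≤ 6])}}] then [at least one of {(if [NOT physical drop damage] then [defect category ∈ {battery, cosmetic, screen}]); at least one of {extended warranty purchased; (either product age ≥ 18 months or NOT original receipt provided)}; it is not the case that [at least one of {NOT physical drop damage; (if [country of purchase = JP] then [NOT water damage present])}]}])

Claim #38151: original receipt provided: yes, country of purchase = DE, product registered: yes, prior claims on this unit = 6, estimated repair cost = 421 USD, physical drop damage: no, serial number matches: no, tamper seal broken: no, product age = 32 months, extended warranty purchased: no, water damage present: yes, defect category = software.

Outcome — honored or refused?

Honored

Atomic conditions:
  country of purchase ∈ {AU, CA, FR, UK}: DE is not in the set → false
  water damage present: yes → true
  NOT tamper seal broken: no → true
  estimated repair cost = 442 USD: 421 == 442 is false
  product registered: yes → true
  NOT serial number matches: no → true
  prior claims on this unit ≤ 6: 6 ≤ 6 is true
  NOT physical drop damage: no → true
  defect category ∈ {battery, cosmetic, screen}: software is not in the set → false
  extended warranty purchased: no → false
  product age ≥ 18 months: 32 ≥ 18 is true
  NOT original receipt provided: yes → false
  country of purchase = JP: DE == JP is false
  NOT water damage present: yes → false
Combine:
[1.1] false OR true = true
[1.2.1.1] exactly-one(true, false) = true
[1.2.1] NOT true = false
[1.2] NOT false = true
[1.3.2] true → true = true
[1.3] true OR true = true
[1] true AND true AND true = true
[2.1] true → false = false
[2.2.2] true OR false = true
[2.2] false OR true = true
[2.3.1.2] false → false (antecedent false ⇒ implication holds) = true
[2.3.1] true OR true = true
[2.3] NOT true = false
[2] false OR true OR false = true
[root] true → true = true
Overall: true → honored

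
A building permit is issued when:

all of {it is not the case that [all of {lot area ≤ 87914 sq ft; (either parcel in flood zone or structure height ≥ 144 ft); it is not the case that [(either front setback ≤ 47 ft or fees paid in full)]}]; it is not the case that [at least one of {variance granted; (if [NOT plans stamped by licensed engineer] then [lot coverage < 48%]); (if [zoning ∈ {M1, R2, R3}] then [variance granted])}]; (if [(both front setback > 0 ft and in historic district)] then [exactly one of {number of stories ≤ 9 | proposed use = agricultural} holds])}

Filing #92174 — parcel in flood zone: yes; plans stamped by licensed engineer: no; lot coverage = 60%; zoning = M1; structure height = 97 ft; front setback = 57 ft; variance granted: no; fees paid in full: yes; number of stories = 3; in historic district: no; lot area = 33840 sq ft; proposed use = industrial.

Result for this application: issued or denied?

Issued

Atomic conditions:
  lot area ≤ 87914 sq ft: 33840 ≤ 87914 is true
  parcel in flood zone: yes → true
  structure height ≥ 144 ft: 97 ≥ 144 is false
  front setback ≤ 47 ft: 57 ≤ 47 is false
  fees paid in full: yes → true
  variance granted: no → false
  NOT plans stamped by licensed engineer: no → true
  lot coverage < 48%: 60 < 48 is false
  zoning ∈ {M1, R2, R3}: M1 is in the set → true
  front setback > 0 ft: 57 > 0 is true
  in historic district: no → false
  number of stories ≤ 9: 3 ≤ 9 is true
  proposed use = agricultural: industrial == agricultural is false
Combine:
[1.1.2] true OR false = true
[1.1.3.1] false OR true = true
[1.1.3] NOT true = false
[1.1] true AND true AND false = false
[1] NOT false = true
[2.1.2] true → false = false
[2.1.3] true → false = false
[2.1] false OR false OR false = false
[2] NOT false = true
[3.1] true AND false = false
[3.2] exactly-one(true, false) = true
[3] false → true (antecedent false ⇒ implication holds) = true
[root] true AND true AND true = true
Overall: true → issued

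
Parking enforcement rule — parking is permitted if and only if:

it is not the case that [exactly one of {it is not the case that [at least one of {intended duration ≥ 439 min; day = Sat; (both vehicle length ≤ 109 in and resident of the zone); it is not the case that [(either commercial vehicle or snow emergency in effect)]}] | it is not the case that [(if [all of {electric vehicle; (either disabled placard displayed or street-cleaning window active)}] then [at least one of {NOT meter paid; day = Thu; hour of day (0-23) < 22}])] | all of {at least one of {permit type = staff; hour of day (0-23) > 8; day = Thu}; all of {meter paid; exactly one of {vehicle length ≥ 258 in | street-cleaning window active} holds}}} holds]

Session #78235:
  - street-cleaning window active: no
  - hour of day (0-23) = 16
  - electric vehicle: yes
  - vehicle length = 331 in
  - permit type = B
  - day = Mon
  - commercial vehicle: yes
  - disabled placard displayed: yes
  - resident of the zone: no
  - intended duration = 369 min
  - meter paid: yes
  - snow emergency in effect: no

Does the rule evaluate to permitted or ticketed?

Permitted

Atomic conditions:
  intended duration ≥ 439 min: 369 ≥ 439 is false
  day = Sat: Mon == Sat is false
  vehicle length ≤ 109 in: 331 ≤ 109 is false
  resident of the zone: no → false
  commercial vehicle: yes → true
  snow emergency in effect: no → false
  electric vehicle: yes → true
  disabled placard displayed: yes → true
  street-cleaning window active: no → false
  NOT meter paid: yes → false
  day = Thu: Mon == Thu is false
  hour of day (0-23) < 22: 16 < 22 is true
  permit type = staff: B == staff is false
  hour of day (0-23) > 8: 16 > 8 is true
  meter paid: yes → true
  vehicle length ≥ 258 in: 331 ≥ 258 is true
Combine:
[1.1.1.3] false AND false = false
[1.1.1.4.1] true OR false = true
[1.1.1.4] NOT true = false
[1.1.1] false OR false OR false OR false = false
[1.1] NOT false = true
[1.2.1.1.2] true OR false = true
[1.2.1.1] true AND true = true
[1.2.1.2] false OR false OR true = true
[1.2.1] true → true = true
[1.2] NOT true = false
[1.3.1] false OR true OR false = true
[1.3.2.2] exactly-one(true, false) = true
[1.3.2] true AND true = true
[1.3] true AND true = true
[1] exactly-one(true, false, true) = false
[root] NOT false = true
Overall: true → permitted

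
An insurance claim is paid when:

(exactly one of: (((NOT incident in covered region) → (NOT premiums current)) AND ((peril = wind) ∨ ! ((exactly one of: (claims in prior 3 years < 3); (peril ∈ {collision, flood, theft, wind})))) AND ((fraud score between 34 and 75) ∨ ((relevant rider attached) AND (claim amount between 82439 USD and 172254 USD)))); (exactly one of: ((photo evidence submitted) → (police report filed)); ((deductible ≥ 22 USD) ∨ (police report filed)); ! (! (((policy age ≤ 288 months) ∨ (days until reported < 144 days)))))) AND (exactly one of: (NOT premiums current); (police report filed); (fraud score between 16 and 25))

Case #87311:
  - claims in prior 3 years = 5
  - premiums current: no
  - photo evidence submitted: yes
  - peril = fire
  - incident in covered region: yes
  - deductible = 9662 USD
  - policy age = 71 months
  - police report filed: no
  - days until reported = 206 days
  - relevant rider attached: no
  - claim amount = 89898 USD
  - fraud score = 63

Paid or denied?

Atomic conditions:
  NOT incident in covered region: yes → false
  NOT premiums current: no → true
  peril = wind: fire == wind is false
  claims in prior 3 years < 3: 5 < 3 is false
  peril ∈ {collision, flood, theft, wind}: fire is not in the set → false
  fraud score between 34 and 75: 63 in [34, 75] is true
  relevant rider attached: no → false
  claim amount between 82439 USD and 172254 USD: 89898 in [82439, 172254] is true
  photo evidence submitted: yes → true
  police report filed: no → false
  deductible ≥ 22 USD: 9662 ≥ 22 is true
  policy age ≤ 288 months: 71 ≤ 288 is true
  days until reported < 144 days: 206 < 144 is false
  fraud score between 16 and 25: 63 in [16, 25] is false
Combine:
[1.1.1] false → true (antecedent false ⇒ implication holds) = true
[1.1.2.2.1] exactly-one(false, false) = false
[1.1.2.2] NOT false = true
[1.1.2] false OR true = true
[1.1.3.2] false AND true = false
[1.1.3] true OR false = true
[1.1] true AND true AND true = true
[1.2.1] true → false = false
[1.2.2] true OR false = true
[1.2.3.1.1] true OR false = true
[1.2.3.1] NOT true = false
[1.2.3] NOT false = true
[1.2] exactly-one(false, true, true) = false
[1] exactly-one(true, false) = true
[2] exactly-one(true, false, false) = true
[root] true AND true = true
Overall: true → paid

Paid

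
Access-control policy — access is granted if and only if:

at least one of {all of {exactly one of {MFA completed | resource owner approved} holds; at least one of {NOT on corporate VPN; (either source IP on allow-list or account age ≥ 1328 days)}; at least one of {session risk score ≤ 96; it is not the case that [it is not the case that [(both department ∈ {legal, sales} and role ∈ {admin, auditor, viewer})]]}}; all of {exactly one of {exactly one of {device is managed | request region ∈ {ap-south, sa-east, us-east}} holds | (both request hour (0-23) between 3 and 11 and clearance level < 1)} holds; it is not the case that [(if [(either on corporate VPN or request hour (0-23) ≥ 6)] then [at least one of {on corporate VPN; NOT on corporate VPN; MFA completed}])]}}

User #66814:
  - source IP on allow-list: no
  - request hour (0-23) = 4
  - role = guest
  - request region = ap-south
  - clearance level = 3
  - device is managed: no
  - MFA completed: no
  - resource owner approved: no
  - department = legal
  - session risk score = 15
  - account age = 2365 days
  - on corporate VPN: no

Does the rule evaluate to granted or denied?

Denied

Atomic conditions:
  MFA completed: no → false
  resource owner approved: no → false
  NOT on corporate VPN: no → true
  source IP on allow-list: no → false
  account age ≥ 1328 days: 2365 ≥ 1328 is true
  session risk score ≤ 96: 15 ≤ 96 is true
  department ∈ {legal, sales}: legal is in the set → true
  role ∈ {admin, auditor, viewer}: guest is not in the set → false
  device is managed: no → false
  request region ∈ {ap-south, sa-east, us-east}: ap-south is in the set → true
  request hour (0-23) between 3 and 11: 4 in [3, 11] is true
  clearance level < 1: 3 < 1 is false
  on corporate VPN: no → false
  request hour (0-23) ≥ 6: 4 ≥ 6 is false
Combine:
[1.1] exactly-one(false, false) = false
[1.2.2] false OR true = true
[1.2] true OR true = true
[1.3.2.1.1] true AND false = false
[1.3.2.1] NOT false = true
[1.3.2] NOT true = false
[1.3] true OR false = true
[1] false AND true AND true = false
[2.1.1] exactly-one(false, true) = true
[2.1.2] true AND false = false
[2.1] exactly-one(true, false) = true
[2.2.1.1] false OR false = false
[2.2.1.2] false OR true OR false = true
[2.2.1] false → true (antecedent false ⇒ implication holds) = true
[2.2] NOT true = false
[2] true AND false = false
[root] false OR false = false
Overall: false → denied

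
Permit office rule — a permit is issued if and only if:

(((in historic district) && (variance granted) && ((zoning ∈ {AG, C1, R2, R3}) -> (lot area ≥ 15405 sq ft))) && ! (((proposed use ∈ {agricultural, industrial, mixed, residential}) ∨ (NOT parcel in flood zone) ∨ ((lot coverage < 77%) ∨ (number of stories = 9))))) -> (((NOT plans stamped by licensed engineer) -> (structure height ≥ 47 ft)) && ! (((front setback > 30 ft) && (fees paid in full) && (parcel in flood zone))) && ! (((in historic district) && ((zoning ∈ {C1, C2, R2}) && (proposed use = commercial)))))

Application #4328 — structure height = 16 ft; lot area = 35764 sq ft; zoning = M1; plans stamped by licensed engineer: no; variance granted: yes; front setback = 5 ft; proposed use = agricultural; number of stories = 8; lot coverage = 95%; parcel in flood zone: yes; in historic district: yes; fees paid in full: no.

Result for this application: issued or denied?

Atomic conditions:
  in historic district: yes → true
  variance granted: yes → true
  zoning ∈ {AG, C1, R2, R3}: M1 is not in the set → false
  lot area ≥ 15405 sq ft: 35764 ≥ 15405 is true
  proposed use ∈ {agricultural, industrial, mixed, residential}: agricultural is in the set → true
  NOT parcel in flood zone: yes → false
  lot coverage < 77%: 95 < 77 is false
  number of stories = 9: 8 == 9 is false
  NOT plans stamped by licensed engineer: no → true
  structure height ≥ 47 ft: 16 ≥ 47 is false
  front setback > 30 ft: 5 > 30 is false
  fees paid in full: no → false
  parcel in flood zone: yes → true
  zoning ∈ {C1, C2, R2}: M1 is not in the set → false
  proposed use = commercial: agricultural == commercial is false
Combine:
[1.1.3] false → true (antecedent false ⇒ implication holds) = true
[1.1] true AND true AND true = true
[1.2.1.3] false OR false = false
[1.2.1] true OR false OR false = true
[1.2] NOT true = false
[1] true AND false = false
[2.1] true → false = false
[2.2.1] false AND false AND true = false
[2.2] NOT false = true
[2.3.1.2] false AND false = false
[2.3.1] true AND false = false
[2.3] NOT false = true
[2] false AND true AND true = false
[root] false → false (antecedent false ⇒ implication holds) = true
Overall: true → issued

Issued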